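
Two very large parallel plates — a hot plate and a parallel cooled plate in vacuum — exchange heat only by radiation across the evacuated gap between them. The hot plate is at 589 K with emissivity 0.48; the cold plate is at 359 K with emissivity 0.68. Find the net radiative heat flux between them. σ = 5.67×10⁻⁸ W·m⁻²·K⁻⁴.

For two infinite grey parallel plates, q = σ(T₁⁴ − T₂⁴)/(1/ε₁ + 1/ε₂ − 1).
T₁⁴ − T₂⁴ = 1.204×10¹¹ − 1.661×10¹⁰ = 1.037×10¹¹ K⁴.
1/ε₁ + 1/ε₂ − 1 = 2.083 + 1.471 − 1 = 2.554.
q = 5.67×10⁻⁸ × 1.037×10¹¹ / 2.554.

q ≈ 2300 W/m²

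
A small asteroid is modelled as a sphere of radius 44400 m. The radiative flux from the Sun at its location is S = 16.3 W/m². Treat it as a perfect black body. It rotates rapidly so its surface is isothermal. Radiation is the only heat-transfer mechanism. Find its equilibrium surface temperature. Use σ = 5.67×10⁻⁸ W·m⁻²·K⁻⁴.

T ≈ 92.1 K

At equilibrium, absorbed power = emitted power.
Absorbing cross-section = πr² = 6.193×10⁹ m²; emitting surface = 4πr² = 2.477×10¹⁰ m² (ratio 4).
S·A_cross = εσ·A_surf·T⁴  ⇒  T⁴ = S/(4σ).
T⁴ = 1.00·16.3/(4·5.67×10⁻⁸) = 7.187×10⁷ K⁴.
T = (7.187×10⁷)^(1/4).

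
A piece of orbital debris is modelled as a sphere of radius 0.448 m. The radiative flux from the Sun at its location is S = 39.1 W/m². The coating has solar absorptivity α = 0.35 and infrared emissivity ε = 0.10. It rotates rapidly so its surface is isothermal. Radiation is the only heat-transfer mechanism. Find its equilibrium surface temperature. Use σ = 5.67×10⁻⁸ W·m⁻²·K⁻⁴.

At equilibrium, absorbed power = emitted power.
Absorbing cross-section = πr² = 0.6305 m²; emitting surface = 4πr² = 2.522 m² (ratio 4).
αS·A_cross = εσ·A_surf·T⁴  ⇒  T⁴ = αS/(ε·4σ).
T⁴ = 0.350·39.1/(0.10·4·5.67×10⁻⁸) = 6.034×10⁸ K⁴.
T = (6.034×10⁸)^(1/4).

T ≈ 157 K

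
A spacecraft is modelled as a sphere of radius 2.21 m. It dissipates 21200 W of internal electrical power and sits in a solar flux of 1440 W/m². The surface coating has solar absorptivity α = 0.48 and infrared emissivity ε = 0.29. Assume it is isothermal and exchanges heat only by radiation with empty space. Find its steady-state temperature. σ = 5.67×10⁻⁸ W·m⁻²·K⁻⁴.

T ≈ 421 K

At steady state, absorbed solar power + internal power = radiated power.
Absorbed: α·S·A_cross = 0.48·1440·15.34 = 10610 W (cross-section πr²).
Total input = 10610 + 21200 = 31810 W.
Radiated: εσ·A_surf·T⁴ with A_surf = 4πr² = 61.38 m².
T⁴ = 31810/(0.29·5.67×10⁻⁸·61.38) = 3.152×10¹⁰ K⁴.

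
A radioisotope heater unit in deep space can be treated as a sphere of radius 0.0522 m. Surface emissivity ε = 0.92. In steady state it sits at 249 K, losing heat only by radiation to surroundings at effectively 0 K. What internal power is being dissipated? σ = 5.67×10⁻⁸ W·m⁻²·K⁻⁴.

Steady state: P = εσA T⁴.
A = 4πr² = 0.03424 m²; T⁴ = (249)⁴ = 3.844×10⁹ K⁴.
P = 0.92 × 5.67×10⁻⁸ × 0.03424 × 3.844×10⁹.

P ≈ 6.87 W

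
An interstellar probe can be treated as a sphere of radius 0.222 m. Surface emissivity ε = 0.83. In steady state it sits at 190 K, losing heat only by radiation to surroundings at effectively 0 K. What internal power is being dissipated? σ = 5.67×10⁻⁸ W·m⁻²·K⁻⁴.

Steady state: P = εσA T⁴.
A = 4πr² = 0.6193 m²; T⁴ = (190)⁴ = 1.303×10⁹ K⁴.
P = 0.83 × 5.67×10⁻⁸ × 0.6193 × 1.303×10⁹.

P ≈ 38.0 W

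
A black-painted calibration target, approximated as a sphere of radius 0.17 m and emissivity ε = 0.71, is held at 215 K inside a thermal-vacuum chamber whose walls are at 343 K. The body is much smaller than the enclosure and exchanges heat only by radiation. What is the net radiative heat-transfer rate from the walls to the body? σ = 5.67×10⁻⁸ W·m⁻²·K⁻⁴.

P_net ≈ 171 W

For a small grey body in a large enclosure: P_net = εσA(T_body⁴ − T_wall⁴).
A = 4πr² = 0.3632 m²; T_body⁴ − T_wall⁴ = 2.137×10⁹ − 1.384×10¹⁰ = -1.170×10¹⁰ K⁴.
|P_net| = 0.71·5.67×10⁻⁸·0.3632·1.170×10¹⁰.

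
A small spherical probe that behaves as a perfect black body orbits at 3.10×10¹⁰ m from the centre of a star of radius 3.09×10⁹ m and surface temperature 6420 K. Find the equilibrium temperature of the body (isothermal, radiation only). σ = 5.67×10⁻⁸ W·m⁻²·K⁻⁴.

The star's surface emits σT_*⁴; at distance d the flux is S = σT_*⁴(R_*/d)².
S = 5.67×10⁻⁸·(6420)⁴·(3.09×10⁹/3.10×10¹⁰)² = 9.570×10⁵ W/m².
For an isothermal sphere T⁴ = (1−a)S/(4σ) = 4.220×10¹² K⁴.

T ≈ 1430 K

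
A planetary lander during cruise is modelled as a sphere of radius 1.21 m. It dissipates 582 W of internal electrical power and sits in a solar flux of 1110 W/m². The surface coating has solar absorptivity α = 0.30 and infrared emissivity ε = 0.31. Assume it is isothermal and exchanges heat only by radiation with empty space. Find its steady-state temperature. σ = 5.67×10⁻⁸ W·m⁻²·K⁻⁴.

At steady state, absorbed solar power + internal power = radiated power.
Absorbed: α·S·A_cross = 0.30·1110·4.600 = 1532 W (cross-section πr²).
Total input = 1532 + 582 = 2114 W.
Radiated: εσ·A_surf·T⁴ with A_surf = 4πr² = 18.40 m².
T⁴ = 2114/(0.31·5.67×10⁻⁸·18.40) = 6.536×10⁹ K⁴.

T ≈ 284 K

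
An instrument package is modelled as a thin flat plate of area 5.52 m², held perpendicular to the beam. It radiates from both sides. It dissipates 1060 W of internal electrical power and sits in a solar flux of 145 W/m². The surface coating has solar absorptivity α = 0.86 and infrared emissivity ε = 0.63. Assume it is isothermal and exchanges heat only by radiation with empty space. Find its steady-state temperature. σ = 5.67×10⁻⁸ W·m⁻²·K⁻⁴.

T ≈ 258 K

At steady state, absorbed solar power + internal power = radiated power.
Absorbed: α·S·A_cross = 0.86·145·5.520 = 688.3 W (cross-section A).
Total input = 688.3 + 1060 = 1748 W.
Radiated: εσ·A_surf·T⁴ with A_surf = 2A = 11.04 m².
T⁴ = 1748/(0.63·5.67×10⁻⁸·11.04) = 4.433×10⁹ K⁴.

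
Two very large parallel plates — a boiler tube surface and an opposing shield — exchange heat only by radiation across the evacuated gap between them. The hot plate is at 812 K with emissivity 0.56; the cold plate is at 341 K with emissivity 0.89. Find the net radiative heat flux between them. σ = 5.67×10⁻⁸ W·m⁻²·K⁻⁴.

q ≈ 12500 W/m²

For two infinite grey parallel plates, q = σ(T₁⁴ − T₂⁴)/(1/ε₁ + 1/ε₂ − 1).
T₁⁴ − T₂⁴ = 4.347×10¹¹ − 1.352×10¹⁰ = 4.212×10¹¹ K⁴.
1/ε₁ + 1/ε₂ − 1 = 1.786 + 1.124 − 1 = 1.909.
q = 5.67×10⁻⁸ × 4.212×10¹¹ / 1.909.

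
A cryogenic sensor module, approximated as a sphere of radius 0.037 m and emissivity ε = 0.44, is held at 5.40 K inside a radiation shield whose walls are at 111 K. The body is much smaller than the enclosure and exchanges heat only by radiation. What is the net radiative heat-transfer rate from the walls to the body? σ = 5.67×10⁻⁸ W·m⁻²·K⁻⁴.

For a small grey body in a large enclosure: P_net = εσA(T_body⁴ − T_wall⁴).
A = 4πr² = 0.01720 m²; T_body⁴ − T_wall⁴ = 850.3 − 1.518×10⁸ = -1.518×10⁸ K⁴.
|P_net| = 0.44·5.67×10⁻⁸·0.01720·1.518×10⁸.

P_net ≈ 0.0652 W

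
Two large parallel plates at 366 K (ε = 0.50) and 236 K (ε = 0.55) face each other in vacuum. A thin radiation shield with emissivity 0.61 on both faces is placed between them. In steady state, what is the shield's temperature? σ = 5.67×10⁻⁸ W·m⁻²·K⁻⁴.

In steady state the net flux on the hot side equals that on the cold side.
σ(T₁⁴−T_s⁴)/D₁ = σ(T_s⁴−T₂⁴)/D₂, with D₁ = 1/ε₁+1/ε_s−1 = 2.639, D₂ = 1/ε_s+1/ε₂−1 = 2.458.
Solve for T_s⁴: T_s⁴ = (D₂·T₁⁴ + D₁·T₂⁴)/(D₁+D₂) = 1.026×10¹⁰ K⁴.

T_s ≈ 318 K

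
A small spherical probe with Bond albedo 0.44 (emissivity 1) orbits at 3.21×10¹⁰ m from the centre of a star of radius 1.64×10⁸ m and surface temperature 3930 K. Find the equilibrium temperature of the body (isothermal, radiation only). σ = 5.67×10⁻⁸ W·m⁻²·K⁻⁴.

T ≈ 172 K

The star's surface emits σT_*⁴; at distance d the flux is S = σT_*⁴(R_*/d)².
S = 5.67×10⁻⁸·(3930)⁴·(1.64×10⁸/3.21×10¹⁰)² = 353.0 W/m².
For an isothermal sphere T⁴ = (1−a)S/(4σ) = 8.717×10⁸ K⁴.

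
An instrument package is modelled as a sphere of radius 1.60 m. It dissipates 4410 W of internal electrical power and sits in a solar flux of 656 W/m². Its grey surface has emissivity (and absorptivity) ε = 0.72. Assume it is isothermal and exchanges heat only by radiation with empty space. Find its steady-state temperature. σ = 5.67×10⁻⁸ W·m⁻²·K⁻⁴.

T ≈ 281 K

At steady state, absorbed solar power + internal power = radiated power.
Absorbed: α·S·A_cross = 0.72·656·8.042 = 3799 W (cross-section πr²).
Total input = 3799 + 4410 = 8209 W.
Radiated: εσ·A_surf·T⁴ with A_surf = 4πr² = 32.17 m².
T⁴ = 8209/(0.72·5.67×10⁻⁸·32.17) = 6.250×10⁹ K⁴.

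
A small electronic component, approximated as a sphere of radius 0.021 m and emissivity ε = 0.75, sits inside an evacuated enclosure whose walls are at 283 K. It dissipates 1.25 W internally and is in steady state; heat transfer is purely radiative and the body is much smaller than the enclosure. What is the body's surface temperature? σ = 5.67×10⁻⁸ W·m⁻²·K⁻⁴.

T ≈ 329 K

For a small grey body in a large enclosure, net radiated power = εσA(T⁴ − T_w⁴).
Steady state: P = εσA(T⁴ − T_w⁴) with A = 4πr² = 0.005542 m².
T⁴ = P/(εσA) + T_w⁴ = 1.25/(0.75·5.67×10⁻⁸·0.005542) + (283)⁴
    = 5.304×10⁹ + 6.414×10⁹ = 1.172×10¹⁰ K⁴.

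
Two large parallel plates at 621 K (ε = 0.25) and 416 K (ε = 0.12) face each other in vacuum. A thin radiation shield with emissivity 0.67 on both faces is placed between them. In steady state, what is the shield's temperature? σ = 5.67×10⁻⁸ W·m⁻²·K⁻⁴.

T_s ≈ 574 K

In steady state the net flux on the hot side equals that on the cold side.
σ(T₁⁴−T_s⁴)/D₁ = σ(T_s⁴−T₂⁴)/D₂, with D₁ = 1/ε₁+1/ε_s−1 = 4.493, D₂ = 1/ε_s+1/ε₂−1 = 8.826.
Solve for T_s⁴: T_s⁴ = (D₂·T₁⁴ + D₁·T₂⁴)/(D₁+D₂) = 1.087×10¹¹ K⁴.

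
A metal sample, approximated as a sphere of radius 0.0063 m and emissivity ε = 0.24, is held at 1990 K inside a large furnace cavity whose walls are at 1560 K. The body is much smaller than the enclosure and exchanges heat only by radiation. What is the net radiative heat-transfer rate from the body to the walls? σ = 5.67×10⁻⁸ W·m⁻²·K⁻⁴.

For a small grey body in a large enclosure: P_net = εσA(T_body⁴ − T_wall⁴).
A = 4πr² = 4.988×10⁻⁴ m²; T_body⁴ − T_wall⁴ = 1.568×10¹³ − 5.922×10¹² = 9.760×10¹² K⁴.
|P_net| = 0.24·5.67×10⁻⁸·4.988×10⁻⁴·9.760×10¹².

P_net ≈ 66.2 W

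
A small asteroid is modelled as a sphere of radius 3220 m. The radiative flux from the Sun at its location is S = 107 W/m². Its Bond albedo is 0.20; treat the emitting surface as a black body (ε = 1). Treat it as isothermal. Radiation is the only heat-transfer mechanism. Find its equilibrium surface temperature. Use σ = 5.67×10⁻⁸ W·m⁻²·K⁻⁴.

T ≈ 139 K

At equilibrium, absorbed power = emitted power.
Absorbing cross-section = πr² = 3.257×10⁷ m²; emitting surface = 4πr² = 1.303×10⁸ m² (ratio 4).
(1−a)S·A_cross = εσ·A_surf·T⁴  ⇒  T⁴ = (1−a)S/(4σ).
T⁴ = 0.800·107/(4·5.67×10⁻⁸) = 3.774×10⁸ K⁴.
T = (3.774×10⁸)^(1/4).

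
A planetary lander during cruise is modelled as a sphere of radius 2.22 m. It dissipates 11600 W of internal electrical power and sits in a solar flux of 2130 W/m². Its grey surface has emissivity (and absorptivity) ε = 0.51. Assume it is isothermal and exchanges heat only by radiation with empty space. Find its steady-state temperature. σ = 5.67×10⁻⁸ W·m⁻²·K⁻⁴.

At steady state, absorbed solar power + internal power = radiated power.
Absorbed: α·S·A_cross = 0.51·2130·15.48 = 16820 W (cross-section πr²).
Total input = 16820 + 11600 = 28420 W.
Radiated: εσ·A_surf·T⁴ with A_surf = 4πr² = 61.93 m².
T⁴ = 28420/(0.51·5.67×10⁻⁸·61.93) = 1.587×10¹⁰ K⁴.

T ≈ 355 K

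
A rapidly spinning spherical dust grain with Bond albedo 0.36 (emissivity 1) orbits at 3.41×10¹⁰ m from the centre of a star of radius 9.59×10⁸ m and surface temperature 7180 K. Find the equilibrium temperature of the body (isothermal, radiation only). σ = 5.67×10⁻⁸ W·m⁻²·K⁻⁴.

The star's surface emits σT_*⁴; at distance d the flux is S = σT_*⁴(R_*/d)².
S = 5.67×10⁻⁸·(7180)⁴·(9.59×10⁸/3.41×10¹⁰)² = 1.192×10⁵ W/m².
For an isothermal sphere T⁴ = (1−a)S/(4σ) = 3.363×10¹¹ K⁴.

T ≈ 762 K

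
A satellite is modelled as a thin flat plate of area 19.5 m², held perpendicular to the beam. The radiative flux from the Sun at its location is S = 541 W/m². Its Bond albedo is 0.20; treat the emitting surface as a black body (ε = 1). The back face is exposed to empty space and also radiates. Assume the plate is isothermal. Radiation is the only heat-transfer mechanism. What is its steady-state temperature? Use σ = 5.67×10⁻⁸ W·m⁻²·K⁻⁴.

At equilibrium, absorbed power = emitted power.
Absorbing cross-section = A = 19.50 m²; emitting surface = 2A = 39.00 m² (ratio 2).
(1−a)S·A_cross = εσ·A_surf·T⁴  ⇒  T⁴ = (1−a)S/(2σ).
T⁴ = 0.800·541/(2·5.67×10⁻⁸) = 3.817×10⁹ K⁴.
T = (3.817×10⁹)^(1/4).

T ≈ 249 K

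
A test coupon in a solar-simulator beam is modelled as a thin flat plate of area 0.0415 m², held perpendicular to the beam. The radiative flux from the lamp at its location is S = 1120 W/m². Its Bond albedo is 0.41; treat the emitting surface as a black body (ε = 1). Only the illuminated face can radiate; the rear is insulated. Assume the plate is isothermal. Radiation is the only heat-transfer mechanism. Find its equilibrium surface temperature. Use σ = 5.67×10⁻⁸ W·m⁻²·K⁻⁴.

T ≈ 329 K

At equilibrium, absorbed power = emitted power.
Absorbing cross-section = A = 0.04150 m²; emitting surface = A = 0.04150 m² (ratio 1).
(1−a)S·A_cross = εσ·A_surf·T⁴  ⇒  T⁴ = (1−a)S/(1σ).
T⁴ = 0.590·1120/(1·5.67×10⁻⁸) = 1.165×10¹⁰ K⁴.
T = (1.165×10¹⁰)^(1/4).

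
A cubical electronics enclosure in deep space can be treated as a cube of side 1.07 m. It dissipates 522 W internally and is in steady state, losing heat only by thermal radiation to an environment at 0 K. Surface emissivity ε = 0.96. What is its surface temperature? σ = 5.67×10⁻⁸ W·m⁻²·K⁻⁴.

Steady state: internal power = radiated power, P = εσA T⁴.
Radiating area A = 6L² = 6.869 m².
T⁴ = P/(εσA) = 522/(0.96·5.67×10⁻⁸·6.869) = 1.396×10⁹ K⁴.
T = (1.396×10⁹)^(1/4).

T ≈ 193 K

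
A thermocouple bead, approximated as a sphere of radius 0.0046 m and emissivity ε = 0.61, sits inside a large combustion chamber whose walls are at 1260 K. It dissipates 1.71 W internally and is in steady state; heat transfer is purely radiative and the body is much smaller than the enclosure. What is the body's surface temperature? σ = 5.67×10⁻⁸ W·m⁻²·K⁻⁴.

T ≈ 1280 K

For a small grey body in a large enclosure, net radiated power = εσA(T⁴ − T_w⁴).
Steady state: P = εσA(T⁴ − T_w⁴) with A = 4πr² = 2.659×10⁻⁴ m².
T⁴ = P/(εσA) + T_w⁴ = 1.71/(0.61·5.67×10⁻⁸·2.659×10⁻⁴) + (1260)⁴
    = 1.859×10¹¹ + 2.520×10¹² = 2.706×10¹² K⁴.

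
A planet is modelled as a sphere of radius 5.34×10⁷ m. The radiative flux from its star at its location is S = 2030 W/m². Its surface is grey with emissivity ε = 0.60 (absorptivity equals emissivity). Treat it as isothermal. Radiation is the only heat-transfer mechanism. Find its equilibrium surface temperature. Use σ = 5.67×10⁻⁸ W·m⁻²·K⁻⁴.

At equilibrium, absorbed power = emitted power.
Absorbing cross-section = πr² = 8.958×10¹⁵ m²; emitting surface = 4πr² = 3.583×10¹⁶ m² (ratio 4).
εS·A_cross = εσ·A_surf·T⁴  ⇒  T⁴ = S/(4σ)   (ε cancels).
T⁴ = 2030/(4·5.67×10⁻⁸) = 8.951×10⁹ K⁴.
T = (8.951×10⁹)^(1/4).

T ≈ 308 K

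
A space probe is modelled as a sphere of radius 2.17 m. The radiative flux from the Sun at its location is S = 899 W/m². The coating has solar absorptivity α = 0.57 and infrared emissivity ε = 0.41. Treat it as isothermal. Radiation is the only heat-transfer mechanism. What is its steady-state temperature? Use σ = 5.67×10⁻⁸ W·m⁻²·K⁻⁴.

At equilibrium, absorbed power = emitted power.
Absorbing cross-section = πr² = 14.79 m²; emitting surface = 4πr² = 59.17 m² (ratio 4).
αS·A_cross = εσ·A_surf·T⁴  ⇒  T⁴ = αS/(ε·4σ).
T⁴ = 0.570·899/(0.41·4·5.67×10⁻⁸) = 5.511×10⁹ K⁴.
T = (5.511×10⁹)^(1/4).

T ≈ 272 K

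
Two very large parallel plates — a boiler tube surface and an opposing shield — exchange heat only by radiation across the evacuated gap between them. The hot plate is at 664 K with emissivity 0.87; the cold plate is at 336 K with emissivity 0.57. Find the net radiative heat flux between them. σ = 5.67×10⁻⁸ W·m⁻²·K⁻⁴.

q ≈ 5410 W/m²

For two infinite grey parallel plates, q = σ(T₁⁴ − T₂⁴)/(1/ε₁ + 1/ε₂ − 1).
T₁⁴ − T₂⁴ = 1.944×10¹¹ − 1.275×10¹⁰ = 1.816×10¹¹ K⁴.
1/ε₁ + 1/ε₂ − 1 = 1.149 + 1.754 − 1 = 1.904.
q = 5.67×10⁻⁸ × 1.816×10¹¹ / 1.904.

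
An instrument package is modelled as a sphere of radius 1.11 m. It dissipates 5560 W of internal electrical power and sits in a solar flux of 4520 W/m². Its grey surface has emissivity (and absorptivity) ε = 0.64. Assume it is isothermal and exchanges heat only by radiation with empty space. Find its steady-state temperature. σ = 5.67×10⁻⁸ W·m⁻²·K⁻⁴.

At steady state, absorbed solar power + internal power = radiated power.
Absorbed: α·S·A_cross = 0.64·4520·3.871 = 11200 W (cross-section πr²).
Total input = 11200 + 5560 = 16760 W.
Radiated: εσ·A_surf·T⁴ with A_surf = 4πr² = 15.48 m².
T⁴ = 16760/(0.64·5.67×10⁻⁸·15.48) = 2.983×10¹⁰ K⁴.

T ≈ 416 K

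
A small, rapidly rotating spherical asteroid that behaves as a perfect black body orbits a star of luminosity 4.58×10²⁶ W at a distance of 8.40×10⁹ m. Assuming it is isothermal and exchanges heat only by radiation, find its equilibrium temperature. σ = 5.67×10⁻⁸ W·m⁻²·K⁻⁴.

T ≈ 1230 K

First find the stellar flux at distance d: S = L/(4πd²) = 4.58×10²⁶/(4π·(8.40×10⁹)²) = 5.165×10⁵ W/m².
For an isothermal sphere, absorbed (1−a)S·πr² = emitted σ·4πr²·T⁴, so T⁴ = (1−a)S/(4σ).
T⁴ = 1.00·5.165×10⁵/(4·5.67×10⁻⁸) = 2.277×10¹² K⁴.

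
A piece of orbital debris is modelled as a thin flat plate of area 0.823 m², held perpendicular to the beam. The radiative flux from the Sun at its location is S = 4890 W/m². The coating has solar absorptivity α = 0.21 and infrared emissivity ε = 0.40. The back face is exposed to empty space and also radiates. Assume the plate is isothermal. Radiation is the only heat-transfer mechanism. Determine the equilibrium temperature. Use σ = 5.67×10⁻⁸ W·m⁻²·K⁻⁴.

T ≈ 388 K

At equilibrium, absorbed power = emitted power.
Absorbing cross-section = A = 0.8230 m²; emitting surface = 2A = 1.646 m² (ratio 2).
αS·A_cross = εσ·A_surf·T⁴  ⇒  T⁴ = αS/(ε·2σ).
T⁴ = 0.210·4890/(0.40·2·5.67×10⁻⁸) = 2.264×10¹⁰ K⁴.
T = (2.264×10¹⁰)^(1/4).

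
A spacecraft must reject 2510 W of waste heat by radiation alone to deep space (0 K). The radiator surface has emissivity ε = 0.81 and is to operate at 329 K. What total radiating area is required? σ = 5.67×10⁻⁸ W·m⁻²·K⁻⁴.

A ≈ 4.66 m²

P = εσA T⁴ ⇒ A = P/(εσT⁴).
T⁴ = 1.172×10¹⁰ K⁴.
A = 2510/(0.81 × 5.67×10⁻⁸ × 1.172×10¹⁰).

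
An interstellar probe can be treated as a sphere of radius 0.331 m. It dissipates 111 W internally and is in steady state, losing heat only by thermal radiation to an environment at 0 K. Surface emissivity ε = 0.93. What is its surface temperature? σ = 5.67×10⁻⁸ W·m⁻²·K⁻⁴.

T ≈ 198 K

Steady state: internal power = radiated power, P = εσA T⁴.
Radiating area A = 4πr² = 1.377 m².
T⁴ = P/(εσA) = 111/(0.93·5.67×10⁻⁸·1.377) = 1.529×10⁹ K⁴.
T = (1.529×10⁹)^(1/4).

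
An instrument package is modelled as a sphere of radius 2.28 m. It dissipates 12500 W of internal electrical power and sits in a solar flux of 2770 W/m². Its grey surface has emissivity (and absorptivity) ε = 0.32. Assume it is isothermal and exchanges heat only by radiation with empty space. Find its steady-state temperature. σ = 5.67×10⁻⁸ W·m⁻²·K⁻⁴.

At steady state, absorbed solar power + internal power = radiated power.
Absorbed: α·S·A_cross = 0.32·2770·16.33 = 14480 W (cross-section πr²).
Total input = 14480 + 12500 = 26980 W.
Radiated: εσ·A_surf·T⁴ with A_surf = 4πr² = 65.33 m².
T⁴ = 26980/(0.32·5.67×10⁻⁸·65.33) = 2.276×10¹⁰ K⁴.

T ≈ 388 K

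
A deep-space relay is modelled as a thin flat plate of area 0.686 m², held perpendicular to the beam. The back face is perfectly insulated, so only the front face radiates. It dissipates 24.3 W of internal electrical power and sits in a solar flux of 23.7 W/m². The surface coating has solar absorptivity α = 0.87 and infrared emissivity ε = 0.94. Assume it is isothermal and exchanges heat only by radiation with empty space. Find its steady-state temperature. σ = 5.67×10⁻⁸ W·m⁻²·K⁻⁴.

At steady state, absorbed solar power + internal power = radiated power.
Absorbed: α·S·A_cross = 0.87·23.7·0.6860 = 14.14 W (cross-section A).
Total input = 14.14 + 24.3 = 38.44 W.
Radiated: εσ·A_surf·T⁴ with A_surf = A = 0.6860 m².
T⁴ = 38.44/(0.94·5.67×10⁻⁸·0.6860) = 1.051×10⁹ K⁴.

T ≈ 180 K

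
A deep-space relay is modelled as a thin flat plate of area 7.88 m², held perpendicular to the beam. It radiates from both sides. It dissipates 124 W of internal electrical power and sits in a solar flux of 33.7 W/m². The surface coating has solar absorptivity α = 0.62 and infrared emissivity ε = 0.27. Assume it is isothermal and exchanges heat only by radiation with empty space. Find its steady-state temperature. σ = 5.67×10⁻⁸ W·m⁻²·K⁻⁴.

At steady state, absorbed solar power + internal power = radiated power.
Absorbed: α·S·A_cross = 0.62·33.7·7.880 = 164.6 W (cross-section A).
Total input = 164.6 + 124 = 288.6 W.
Radiated: εσ·A_surf·T⁴ with A_surf = 2A = 15.76 m².
T⁴ = 288.6/(0.27·5.67×10⁻⁸·15.76) = 1.196×10⁹ K⁴.

T ≈ 186 K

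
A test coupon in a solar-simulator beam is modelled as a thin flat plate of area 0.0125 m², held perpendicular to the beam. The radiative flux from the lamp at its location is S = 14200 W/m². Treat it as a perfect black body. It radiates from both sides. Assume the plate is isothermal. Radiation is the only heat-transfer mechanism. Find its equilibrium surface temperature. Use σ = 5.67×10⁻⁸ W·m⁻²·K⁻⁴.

At equilibrium, absorbed power = emitted power.
Absorbing cross-section = A = 0.01250 m²; emitting surface = 2A = 0.02500 m² (ratio 2).
S·A_cross = εσ·A_surf·T⁴  ⇒  T⁴ = S/(2σ).
T⁴ = 1.00·14200/(2·5.67×10⁻⁸) = 1.252×10¹¹ K⁴.
T = (1.252×10¹¹)^(1/4).

T ≈ 595 K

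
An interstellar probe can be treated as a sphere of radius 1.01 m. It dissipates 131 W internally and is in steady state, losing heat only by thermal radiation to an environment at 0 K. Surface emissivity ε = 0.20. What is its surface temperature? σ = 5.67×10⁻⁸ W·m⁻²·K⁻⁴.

T ≈ 173 K

Steady state: internal power = radiated power, P = εσA T⁴.
Radiating area A = 4πr² = 12.82 m².
T⁴ = P/(εσA) = 131/(0.20·5.67×10⁻⁸·12.82) = 9.012×10⁸ K⁴.
T = (9.012×10⁸)^(1/4).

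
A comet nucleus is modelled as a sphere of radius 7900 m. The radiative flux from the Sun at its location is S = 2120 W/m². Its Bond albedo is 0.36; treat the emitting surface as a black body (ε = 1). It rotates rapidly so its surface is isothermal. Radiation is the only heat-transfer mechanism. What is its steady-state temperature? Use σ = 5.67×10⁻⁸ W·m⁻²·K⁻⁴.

At equilibrium, absorbed power = emitted power.
Absorbing cross-section = πr² = 1.961×10⁸ m²; emitting surface = 4πr² = 7.843×10⁸ m² (ratio 4).
(1−a)S·A_cross = εσ·A_surf·T⁴  ⇒  T⁴ = (1−a)S/(4σ).
T⁴ = 0.640·2120/(4·5.67×10⁻⁸) = 5.982×10⁹ K⁴.
T = (5.982×10⁹)^(1/4).

T ≈ 278 K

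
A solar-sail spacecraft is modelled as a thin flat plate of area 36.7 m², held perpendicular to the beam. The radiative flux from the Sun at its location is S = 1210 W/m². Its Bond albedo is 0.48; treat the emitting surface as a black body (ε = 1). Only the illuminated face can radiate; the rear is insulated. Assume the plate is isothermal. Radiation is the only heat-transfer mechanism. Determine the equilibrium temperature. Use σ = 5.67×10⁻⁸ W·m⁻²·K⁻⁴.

T ≈ 325 K

At equilibrium, absorbed power = emitted power.
Absorbing cross-section = A = 36.70 m²; emitting surface = A = 36.70 m² (ratio 1).
(1−a)S·A_cross = εσ·A_surf·T⁴  ⇒  T⁴ = (1−a)S/(1σ).
T⁴ = 0.520·1210/(1·5.67×10⁻⁸) = 1.110×10¹⁰ K⁴.
T = (1.110×10¹⁰)^(1/4).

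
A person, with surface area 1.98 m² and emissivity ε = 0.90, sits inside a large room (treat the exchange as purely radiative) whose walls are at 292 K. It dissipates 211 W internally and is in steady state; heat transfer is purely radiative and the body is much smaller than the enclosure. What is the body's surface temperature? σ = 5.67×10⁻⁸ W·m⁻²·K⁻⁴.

For a small grey body in a large enclosure, net radiated power = εσA(T⁴ − T_w⁴).
Steady state: P = εσA(T⁴ − T_w⁴) with A = 1.98 m².
T⁴ = P/(εσA) + T_w⁴ = 211/(0.90·5.67×10⁻⁸·1.980) + (292)⁴
    = 2.088×10⁹ + 7.270×10⁹ = 9.358×10⁹ K⁴.

T ≈ 311 K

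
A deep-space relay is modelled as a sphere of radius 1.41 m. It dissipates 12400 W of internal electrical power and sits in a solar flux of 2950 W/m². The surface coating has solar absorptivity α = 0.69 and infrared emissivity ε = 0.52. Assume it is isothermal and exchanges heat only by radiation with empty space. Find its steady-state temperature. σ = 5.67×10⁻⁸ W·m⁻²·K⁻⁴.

T ≈ 430 K

At steady state, absorbed solar power + internal power = radiated power.
Absorbed: α·S·A_cross = 0.69·2950·6.246 = 12710 W (cross-section πr²).
Total input = 12710 + 12400 = 25110 W.
Radiated: εσ·A_surf·T⁴ with A_surf = 4πr² = 24.98 m².
T⁴ = 25110/(0.52·5.67×10⁻⁸·24.98) = 3.409×10¹⁰ K⁴.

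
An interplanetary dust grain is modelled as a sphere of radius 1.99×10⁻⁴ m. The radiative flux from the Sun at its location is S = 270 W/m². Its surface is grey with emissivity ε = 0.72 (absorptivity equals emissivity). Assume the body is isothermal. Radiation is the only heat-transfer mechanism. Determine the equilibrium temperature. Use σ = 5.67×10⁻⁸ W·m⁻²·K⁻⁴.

At equilibrium, absorbed power = emitted power.
Absorbing cross-section = πr² = 1.244×10⁻⁷ m²; emitting surface = 4πr² = 4.976×10⁻⁷ m² (ratio 4).
εS·A_cross = εσ·A_surf·T⁴  ⇒  T⁴ = S/(4σ)   (ε cancels).
T⁴ = 270/(4·5.67×10⁻⁸) = 1.190×10⁹ K⁴.
T = (1.190×10⁹)^(1/4).

T ≈ 186 K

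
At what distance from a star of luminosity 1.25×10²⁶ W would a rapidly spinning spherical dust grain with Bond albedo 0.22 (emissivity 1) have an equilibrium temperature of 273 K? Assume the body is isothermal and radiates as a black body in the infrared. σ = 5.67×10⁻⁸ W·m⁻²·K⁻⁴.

d ≈ 7.85×10¹⁰ m

For an isothermal black-emitting sphere, (1−a)S·πr² = σ·4πr²·T⁴ ⇒ S = 4σT⁴/(1−a).
S = 4·5.67×10⁻⁸·(273)⁴/0.780 = 1615 W/m².
Flux falls as S = L/(4πd²), so d = √(L/(4πS)) = √(1.25×10²⁶/(4π·1615)).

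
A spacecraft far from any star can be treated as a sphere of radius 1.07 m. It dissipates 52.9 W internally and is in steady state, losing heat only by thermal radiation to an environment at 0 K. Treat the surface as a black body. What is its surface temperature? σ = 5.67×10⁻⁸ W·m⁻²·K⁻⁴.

T ≈ 89.7 K

Steady state: internal power = radiated power, P = εσA T⁴.
Radiating area A = 4πr² = 14.39 m².
T⁴ = P/(εσA) = 52.9/(1.0·5.67×10⁻⁸·14.39) = 6.485×10⁷ K⁴.
T = (6.485×10⁷)^(1/4).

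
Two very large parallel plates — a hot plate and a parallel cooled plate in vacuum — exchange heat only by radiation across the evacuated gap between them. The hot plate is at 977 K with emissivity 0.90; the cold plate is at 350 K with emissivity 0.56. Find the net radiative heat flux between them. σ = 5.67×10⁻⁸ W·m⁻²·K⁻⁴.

q ≈ 26800 W/m²

For two infinite grey parallel plates, q = σ(T₁⁴ − T₂⁴)/(1/ε₁ + 1/ε₂ − 1).
T₁⁴ − T₂⁴ = 9.111×10¹¹ − 1.501×10¹⁰ = 8.961×10¹¹ K⁴.
1/ε₁ + 1/ε₂ − 1 = 1.111 + 1.786 − 1 = 1.897.
q = 5.67×10⁻⁸ × 8.961×10¹¹ / 1.897.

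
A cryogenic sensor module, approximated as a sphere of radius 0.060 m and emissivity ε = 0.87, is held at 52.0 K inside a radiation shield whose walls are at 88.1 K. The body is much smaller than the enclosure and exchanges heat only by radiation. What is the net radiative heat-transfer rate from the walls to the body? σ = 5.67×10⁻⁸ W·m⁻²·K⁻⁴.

P_net ≈ 0.118 W

For a small grey body in a large enclosure: P_net = εσA(T_body⁴ − T_wall⁴).
A = 4πr² = 0.04524 m²; T_body⁴ − T_wall⁴ = 7.312×10⁶ − 6.024×10⁷ = -5.293×10⁷ K⁴.
|P_net| = 0.87·5.67×10⁻⁸·0.04524·5.293×10⁷.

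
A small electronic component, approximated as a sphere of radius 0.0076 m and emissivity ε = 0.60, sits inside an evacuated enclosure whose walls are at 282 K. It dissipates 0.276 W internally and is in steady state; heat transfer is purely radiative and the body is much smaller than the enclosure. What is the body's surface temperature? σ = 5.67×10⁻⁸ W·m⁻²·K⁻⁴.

T ≈ 364 K

For a small grey body in a large enclosure, net radiated power = εσA(T⁴ − T_w⁴).
Steady state: P = εσA(T⁴ − T_w⁴) with A = 4πr² = 7.258×10⁻⁴ m².
T⁴ = P/(εσA) + T_w⁴ = 0.276/(0.60·5.67×10⁻⁸·7.258×10⁻⁴) + (282)⁴
    = 1.118×10¹⁰ + 6.324×10⁹ = 1.750×10¹⁰ K⁴.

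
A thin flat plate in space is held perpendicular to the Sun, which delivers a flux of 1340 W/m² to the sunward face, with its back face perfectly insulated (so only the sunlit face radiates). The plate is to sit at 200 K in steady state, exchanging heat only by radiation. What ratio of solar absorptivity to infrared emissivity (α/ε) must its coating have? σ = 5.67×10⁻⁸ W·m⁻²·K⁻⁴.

Balance: αS·A = εσ·1A·T⁴ ⇒ α/ε = σT⁴/S.
α/ε = 5.67×10⁻⁸·(200)⁴/1340 = 5.67×10⁻⁸·1.600×10⁹/1340.

α/ε ≈ 0.0677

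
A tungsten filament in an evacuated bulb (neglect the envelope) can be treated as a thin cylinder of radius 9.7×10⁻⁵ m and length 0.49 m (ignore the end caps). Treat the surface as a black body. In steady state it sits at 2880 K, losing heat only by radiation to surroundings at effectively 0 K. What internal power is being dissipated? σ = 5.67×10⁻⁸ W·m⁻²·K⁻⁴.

Steady state: P = εσA T⁴.
A = 2πrL = 2.986×10⁻⁴ m²; T⁴ = (2880)⁴ = 6.880×10¹³ K⁴.
P = 1.0 × 5.67×10⁻⁸ × 2.986×10⁻⁴ × 6.880×10¹³.

P ≈ 1160 W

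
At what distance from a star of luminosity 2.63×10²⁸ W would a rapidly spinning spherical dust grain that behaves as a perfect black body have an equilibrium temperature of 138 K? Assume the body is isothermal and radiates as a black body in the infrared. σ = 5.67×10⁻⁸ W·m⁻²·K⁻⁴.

d ≈ 5.04×10¹² m

For an isothermal black-emitting sphere, (1−a)S·πr² = σ·4πr²·T⁴ ⇒ S = 4σT⁴/(1−a).
S = 4·5.67×10⁻⁸·(138)⁴/1.00 = 82.25 W/m².
Flux falls as S = L/(4πd²), so d = √(L/(4πS)) = √(2.63×10²⁸/(4π·82.25)).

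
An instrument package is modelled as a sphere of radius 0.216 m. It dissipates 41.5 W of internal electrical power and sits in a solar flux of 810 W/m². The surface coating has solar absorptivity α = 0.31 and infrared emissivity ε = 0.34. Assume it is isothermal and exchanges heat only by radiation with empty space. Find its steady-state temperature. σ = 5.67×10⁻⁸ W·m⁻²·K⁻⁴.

T ≈ 289 K

At steady state, absorbed solar power + internal power = radiated power.
Absorbed: α·S·A_cross = 0.31·810·0.1466 = 36.80 W (cross-section πr²).
Total input = 36.80 + 41.5 = 78.30 W.
Radiated: εσ·A_surf·T⁴ with A_surf = 4πr² = 0.5863 m².
T⁴ = 78.30/(0.34·5.67×10⁻⁸·0.5863) = 6.928×10⁹ K⁴.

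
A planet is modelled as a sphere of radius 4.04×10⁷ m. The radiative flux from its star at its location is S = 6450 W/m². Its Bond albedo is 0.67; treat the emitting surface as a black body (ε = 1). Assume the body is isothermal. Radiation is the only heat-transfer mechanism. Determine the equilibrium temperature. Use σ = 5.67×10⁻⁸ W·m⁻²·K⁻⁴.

T ≈ 311 K

At equilibrium, absorbed power = emitted power.
Absorbing cross-section = πr² = 5.128×10¹⁵ m²; emitting surface = 4πr² = 2.051×10¹⁶ m² (ratio 4).
(1−a)S·A_cross = εσ·A_surf·T⁴  ⇒  T⁴ = (1−a)S/(4σ).
T⁴ = 0.330·6450/(4·5.67×10⁻⁸) = 9.385×10⁹ K⁴.
T = (9.385×10⁹)^(1/4).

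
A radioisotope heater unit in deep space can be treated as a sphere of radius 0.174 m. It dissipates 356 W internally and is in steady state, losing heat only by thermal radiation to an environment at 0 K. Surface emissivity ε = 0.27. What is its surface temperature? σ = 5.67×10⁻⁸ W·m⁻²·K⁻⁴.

T ≈ 497 K

Steady state: internal power = radiated power, P = εσA T⁴.
Radiating area A = 4πr² = 0.3805 m².
T⁴ = P/(εσA) = 356/(0.27·5.67×10⁻⁸·0.3805) = 6.112×10¹⁰ K⁴.
T = (6.112×10¹⁰)^(1/4).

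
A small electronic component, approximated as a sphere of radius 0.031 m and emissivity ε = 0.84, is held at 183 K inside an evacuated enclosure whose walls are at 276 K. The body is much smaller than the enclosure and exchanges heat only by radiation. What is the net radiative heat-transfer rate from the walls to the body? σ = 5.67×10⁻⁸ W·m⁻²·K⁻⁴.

For a small grey body in a large enclosure: P_net = εσA(T_body⁴ − T_wall⁴).
A = 4πr² = 0.01208 m²; T_body⁴ − T_wall⁴ = 1.122×10⁹ − 5.803×10⁹ = -4.681×10⁹ K⁴.
|P_net| = 0.84·5.67×10⁻⁸·0.01208·4.681×10⁹.

P_net ≈ 2.69 W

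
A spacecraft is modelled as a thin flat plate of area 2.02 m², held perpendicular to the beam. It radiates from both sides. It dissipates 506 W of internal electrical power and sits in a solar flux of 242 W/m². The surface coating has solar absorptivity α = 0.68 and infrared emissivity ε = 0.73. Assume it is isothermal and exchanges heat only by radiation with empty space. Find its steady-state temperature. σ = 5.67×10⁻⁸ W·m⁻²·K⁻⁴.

T ≈ 266 K

At steady state, absorbed solar power + internal power = radiated power.
Absorbed: α·S·A_cross = 0.68·242·2.020 = 332.4 W (cross-section A).
Total input = 332.4 + 506 = 838.4 W.
Radiated: εσ·A_surf·T⁴ with A_surf = 2A = 4.040 m².
T⁴ = 838.4/(0.73·5.67×10⁻⁸·4.040) = 5.014×10⁹ K⁴.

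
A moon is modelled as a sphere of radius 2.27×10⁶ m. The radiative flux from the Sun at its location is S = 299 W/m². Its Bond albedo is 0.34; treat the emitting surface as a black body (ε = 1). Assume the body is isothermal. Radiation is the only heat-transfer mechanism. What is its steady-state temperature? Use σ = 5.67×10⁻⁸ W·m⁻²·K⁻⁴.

At equilibrium, absorbed power = emitted power.
Absorbing cross-section = πr² = 1.619×10¹³ m²; emitting surface = 4πr² = 6.475×10¹³ m² (ratio 4).
(1−a)S·A_cross = εσ·A_surf·T⁴  ⇒  T⁴ = (1−a)S/(4σ).
T⁴ = 0.660·299/(4·5.67×10⁻⁸) = 8.701×10⁸ K⁴.
T = (8.701×10⁸)^(1/4).

T ≈ 172 K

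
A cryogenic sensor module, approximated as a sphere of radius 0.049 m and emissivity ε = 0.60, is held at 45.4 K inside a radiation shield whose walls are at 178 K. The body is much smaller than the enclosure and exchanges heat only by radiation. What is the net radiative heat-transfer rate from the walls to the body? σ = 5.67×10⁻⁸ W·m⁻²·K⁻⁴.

P_net ≈ 1.03 W

For a small grey body in a large enclosure: P_net = εσA(T_body⁴ − T_wall⁴).
A = 4πr² = 0.03017 m²; T_body⁴ − T_wall⁴ = 4.248×10⁶ − 1.004×10⁹ = -9.996×10⁸ K⁴.
|P_net| = 0.60·5.67×10⁻⁸·0.03017·9.996×10⁸.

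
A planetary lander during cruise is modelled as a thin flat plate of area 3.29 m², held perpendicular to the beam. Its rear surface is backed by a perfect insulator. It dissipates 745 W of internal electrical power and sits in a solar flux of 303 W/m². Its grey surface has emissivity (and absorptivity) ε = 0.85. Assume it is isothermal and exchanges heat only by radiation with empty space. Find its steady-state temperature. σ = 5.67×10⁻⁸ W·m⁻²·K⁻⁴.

T ≈ 317 K

At steady state, absorbed solar power + internal power = radiated power.
Absorbed: α·S·A_cross = 0.85·303·3.290 = 847.3 W (cross-section A).
Total input = 847.3 + 745 = 1592 W.
Radiated: εσ·A_surf·T⁴ with A_surf = A = 3.290 m².
T⁴ = 1592/(0.85·5.67×10⁻⁸·3.290) = 1.004×10¹⁰ K⁴.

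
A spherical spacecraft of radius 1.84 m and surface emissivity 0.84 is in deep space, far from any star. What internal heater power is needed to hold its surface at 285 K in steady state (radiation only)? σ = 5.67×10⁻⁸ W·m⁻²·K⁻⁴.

P = εσ·4πr²·T⁴.
4πr² = 42.54 m²; T⁴ = 6.598×10⁹ K⁴.
P = 0.84·5.67×10⁻⁸·42.54·6.598×10⁹.

P ≈ 13400 W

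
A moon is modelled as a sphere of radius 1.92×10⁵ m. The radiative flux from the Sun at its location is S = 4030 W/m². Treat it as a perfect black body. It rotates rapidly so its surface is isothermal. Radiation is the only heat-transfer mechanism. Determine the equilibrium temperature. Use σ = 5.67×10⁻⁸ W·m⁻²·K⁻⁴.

At equilibrium, absorbed power = emitted power.
Absorbing cross-section = πr² = 1.158×10¹¹ m²; emitting surface = 4πr² = 4.632×10¹¹ m² (ratio 4).
S·A_cross = εσ·A_surf·T⁴  ⇒  T⁴ = S/(4σ).
T⁴ = 1.00·4030/(4·5.67×10⁻⁸) = 1.777×10¹⁰ K⁴.
T = (1.777×10¹⁰)^(1/4).

T ≈ 365 K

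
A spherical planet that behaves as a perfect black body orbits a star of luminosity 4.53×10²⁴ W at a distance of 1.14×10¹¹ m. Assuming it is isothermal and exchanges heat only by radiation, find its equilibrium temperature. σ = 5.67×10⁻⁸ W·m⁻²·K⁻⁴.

First find the stellar flux at distance d: S = L/(4πd²) = 4.53×10²⁴/(4π·(1.14×10¹¹)²) = 27.74 W/m².
For an isothermal sphere, absorbed (1−a)S·πr² = emitted σ·4πr²·T⁴, so T⁴ = (1−a)S/(4σ).
T⁴ = 1.00·27.74/(4·5.67×10⁻⁸) = 1.223×10⁸ K⁴.

T ≈ 105 K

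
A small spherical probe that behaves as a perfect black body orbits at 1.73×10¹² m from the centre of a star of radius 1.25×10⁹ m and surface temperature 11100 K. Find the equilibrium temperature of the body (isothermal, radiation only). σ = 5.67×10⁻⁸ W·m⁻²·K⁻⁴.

The star's surface emits σT_*⁴; at distance d the flux is S = σT_*⁴(R_*/d)².
S = 5.67×10⁻⁸·(11100)⁴·(1.25×10⁹/1.73×10¹²)² = 449.4 W/m².
For an isothermal sphere T⁴ = (1−a)S/(4σ) = 1.981×10⁹ K⁴.

T ≈ 211 K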